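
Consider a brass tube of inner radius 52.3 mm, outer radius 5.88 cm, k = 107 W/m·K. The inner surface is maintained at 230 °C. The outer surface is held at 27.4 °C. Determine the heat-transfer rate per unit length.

Q' = 2πk·ΔT/ln(r₂/r₁) = 2π × 107 × 202.6 / ln(0.0588/0.0523) = 1.16×10^6 W/m

Q' = 1160 kW/m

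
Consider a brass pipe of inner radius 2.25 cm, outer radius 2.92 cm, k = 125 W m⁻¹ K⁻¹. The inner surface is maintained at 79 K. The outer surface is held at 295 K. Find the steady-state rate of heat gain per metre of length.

Q' = 651 kW/m

Q' = 2πk·ΔT/ln(r₂/r₁) = 2π × 125 × 216 / ln(0.0292/0.0225) = 6.51×10^5 W/m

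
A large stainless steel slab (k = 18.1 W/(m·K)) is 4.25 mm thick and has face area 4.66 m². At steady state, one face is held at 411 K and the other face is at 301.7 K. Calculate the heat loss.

Q = kA·ΔT/L = 18.1 × 4.66 × |411 K − 301.7 K| / 0.00425 = 2.17×10^6 W

Q = 2170 kW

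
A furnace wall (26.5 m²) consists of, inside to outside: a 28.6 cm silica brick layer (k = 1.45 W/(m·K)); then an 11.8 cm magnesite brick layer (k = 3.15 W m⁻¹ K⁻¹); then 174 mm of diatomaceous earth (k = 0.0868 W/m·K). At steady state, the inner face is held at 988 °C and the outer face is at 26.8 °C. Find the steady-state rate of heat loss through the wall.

Q = 11400 W

Series thermal resistances, inner to outer:
  R_silica brick = L/(kA) = 0.286/(1.45·26.5) = 0.007443 K/W
  R_magnesite brick = L/(kA) = 0.118/(3.15·26.5) = 0.001414 K/W
  R_diatomaceous earth = L/(kA) = 0.174/(0.0868·26.5) = 0.07565 K/W
ΣR = 0.007443 + 0.001414 + 0.07565 = 0.08451 K/W
Q = ΔT/ΣR = (988 °C − 26.8 °C)/0.08451 = 11400 W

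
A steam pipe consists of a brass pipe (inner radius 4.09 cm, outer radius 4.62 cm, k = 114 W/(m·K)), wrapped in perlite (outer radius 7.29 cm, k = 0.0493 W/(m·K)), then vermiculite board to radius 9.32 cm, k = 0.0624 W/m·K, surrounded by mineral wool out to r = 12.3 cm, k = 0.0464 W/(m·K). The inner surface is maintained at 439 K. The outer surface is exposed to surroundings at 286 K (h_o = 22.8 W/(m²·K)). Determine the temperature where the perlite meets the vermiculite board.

T = 366.5 K

Resistance network (inner→outer):
  R'_brass = ln(0.0462/0.0409)/(2πk) = 0.1218/(2π·114) = 1.701×10^-4 m·K/W
  R'_perlite = ln(0.0729/0.0462)/(2πk) = 0.4561/(2π·0.0493) = 1.472 m·K/W
  R'_vermiculite board = ln(0.0932/0.0729)/(2πk) = 0.2457/(2π·0.0624) = 0.6266 m·K/W
  R'_mineral wool = ln(0.123/0.0932)/(2πk) = 0.2774/(2π·0.0464) = 0.9516 m·K/W
  R'_conv,out = 1/(2πr h) = 1/(2π·0.123·22.8) = 0.05675 m·K/W
ΣR = 1.701×10^-4 + 1.472 + 0.6266 + 0.9516 + 0.05675 = 3.107 m·K/W
Q' = ΔT/ΣR = (439 K − 286 K)/3.107 = 49.24 W/m
From the inner boundary to the perlite/vermiculite board interface, ΣR_partial = 1.472 m·K/W.
T_interface = T_in − Q'·ΣR_partial = 439 K − (49.24)(1.472) = 366.5 K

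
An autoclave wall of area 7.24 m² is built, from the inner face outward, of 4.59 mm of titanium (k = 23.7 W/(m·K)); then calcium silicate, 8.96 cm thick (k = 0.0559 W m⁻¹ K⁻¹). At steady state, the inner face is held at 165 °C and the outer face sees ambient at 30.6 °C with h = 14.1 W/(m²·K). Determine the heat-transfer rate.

Q = 581 W

Treat each layer as a resistance in series:
  R_titanium = L/(kA) = 0.00459/(23.7·7.24) = 2.675×10^-5 K/W
  R_calcium silicate = L/(kA) = 0.0896/(0.0559·7.24) = 0.2214 K/W
  R_conv,out = 1/(hA) = 1/(14.1·7.24) = 0.009796 K/W
ΣR = 2.675×10^-5 + 0.2214 + 0.009796 = 0.2312 K/W
Q = ΔT/ΣR = (165 °C − 30.6 °C)/0.2312 = 581 W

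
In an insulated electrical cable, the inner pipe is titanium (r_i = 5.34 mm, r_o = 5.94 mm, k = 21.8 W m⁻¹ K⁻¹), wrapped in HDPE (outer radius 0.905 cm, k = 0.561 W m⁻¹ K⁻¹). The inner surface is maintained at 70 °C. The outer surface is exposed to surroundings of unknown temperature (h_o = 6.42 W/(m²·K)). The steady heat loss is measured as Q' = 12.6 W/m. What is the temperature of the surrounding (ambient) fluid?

T_out = 34.0 °C

Sum the resistances:
  R'_titanium = ln(0.00594/0.00534)/(2πk) = 0.1065/(2π·21.8) = 7.774×10^-4 m·K/W
  R'_HDPE = ln(0.00905/0.00594)/(2πk) = 0.4211/(2π·0.561) = 0.1195 m·K/W
  R'_conv,out = 1/(2πr h) = 1/(2π·0.00905·6.42) = 2.739 m·K/W
ΣR = 2.860 m·K/W
ΔT = Q'·ΣR = 12.6 × 2.860 = 36.04 K
Heat flows outward, so T_out = T_in − ΔT = 70 − 36.04 = 34.0 °C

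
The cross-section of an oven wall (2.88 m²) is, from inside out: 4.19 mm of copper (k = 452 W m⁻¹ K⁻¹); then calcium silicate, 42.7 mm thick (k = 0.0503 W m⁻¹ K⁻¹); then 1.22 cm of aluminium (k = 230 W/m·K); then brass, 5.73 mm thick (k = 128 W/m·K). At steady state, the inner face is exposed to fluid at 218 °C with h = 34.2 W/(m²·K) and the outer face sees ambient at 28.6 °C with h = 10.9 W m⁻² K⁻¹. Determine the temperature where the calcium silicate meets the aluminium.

T = 46.5 °C

Series thermal resistances, inner to outer:
  R_conv,in = 1/(hA) = 1/(34.2·2.88) = 0.01015 K/W
  R_copper = L/(kA) = 0.00419/(452·2.88) = 3.219×10^-6 K/W
  R_calcium silicate = L/(kA) = 0.0427/(0.0503·2.88) = 0.2948 K/W
  R_aluminium = L/(kA) = 0.0122/(230·2.88) = 1.842×10^-5 K/W
  R_brass = L/(kA) = 0.00573/(128·2.88) = 1.554×10^-5 K/W
  R_conv,out = 1/(hA) = 1/(10.9·2.88) = 0.03186 K/W
ΣR = 0.01015 + 3.219×10^-6 + 0.2948 + 1.842×10^-5 + 1.554×10^-5 + 0.03186 = 0.3368 K/W
Q = ΔT/ΣR = (218 °C − 28.6 °C)/0.3368 = 562.4 W
From the inner boundary to the calcium silicate/aluminium interface, ΣR_partial = 0.3050 K/W.
T_interface = T_in − Q·ΣR_partial = 218 °C − (562.4)(0.3050) = 46.5 °C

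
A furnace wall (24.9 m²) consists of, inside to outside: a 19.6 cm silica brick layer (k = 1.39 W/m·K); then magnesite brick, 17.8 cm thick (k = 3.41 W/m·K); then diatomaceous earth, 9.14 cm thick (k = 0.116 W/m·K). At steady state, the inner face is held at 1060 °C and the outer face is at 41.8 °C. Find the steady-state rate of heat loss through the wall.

Treat each layer as a resistance in series:
  R_silica brick = L/(kA) = 0.196/(1.39·24.9) = 0.005663 K/W
  R_magnesite brick = L/(kA) = 0.178/(3.41·24.9) = 0.002096 K/W
  R_diatomaceous earth = L/(kA) = 0.0914/(0.116·24.9) = 0.03164 K/W
ΣR = 0.005663 + 0.002096 + 0.03164 = 0.03940 K/W
Q = ΔT/ΣR = (1060 °C − 41.8 °C)/0.03940 = 25800 W

Q = 25800 W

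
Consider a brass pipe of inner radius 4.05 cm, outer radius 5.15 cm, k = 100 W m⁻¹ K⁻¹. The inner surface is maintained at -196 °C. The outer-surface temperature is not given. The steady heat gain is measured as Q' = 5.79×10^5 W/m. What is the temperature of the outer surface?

Series resistances:
  R'_brass = ln(0.0515/0.0405)/(2πk) = 0.2403/(2π·100) = 3.824×10^-4 m·K/W
ΣR = 3.824×10^-4 m·K/W
ΔT = Q'·ΣR = 5.79×10^5 × 3.824×10^-4 = 221.4 K
Heat flows inward, so T_out = T_in + ΔT = -196 + 221.4 = 25.4 °C

T_out = 25.4 °C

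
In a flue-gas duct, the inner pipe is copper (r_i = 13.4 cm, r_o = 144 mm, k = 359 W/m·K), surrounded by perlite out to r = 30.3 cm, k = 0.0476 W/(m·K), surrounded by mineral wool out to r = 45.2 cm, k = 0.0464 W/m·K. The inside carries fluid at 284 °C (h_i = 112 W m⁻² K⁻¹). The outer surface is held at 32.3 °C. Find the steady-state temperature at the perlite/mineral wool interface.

T = 122 °C

Resistance network (inner→outer):
  R'_conv,in = 1/(2πr h) = 1/(2π·0.134·112) = 0.01060 m·K/W
  R'_copper = ln(0.144/0.134)/(2πk) = 0.07197/(2π·359) = 3.191×10^-5 m·K/W
  R'_perlite = ln(0.303/0.144)/(2πk) = 0.7439/(2π·0.0476) = 2.487 m·K/W
  R'_mineral wool = ln(0.452/0.303)/(2πk) = 0.3999/(2π·0.0464) = 1.372 m·K/W
ΣR = 0.01060 + 3.191×10^-5 + 2.487 + 1.372 = 3.870 m·K/W
Q' = ΔT/ΣR = (284 °C − 32.3 °C)/3.870 = 65.04 W/m
From the inner boundary to the perlite/mineral wool interface, ΣR_partial = 2.498 m·K/W.
T_interface = T_in − Q'·ΣR_partial = 284 °C − (65.04)(2.498) = 122 °C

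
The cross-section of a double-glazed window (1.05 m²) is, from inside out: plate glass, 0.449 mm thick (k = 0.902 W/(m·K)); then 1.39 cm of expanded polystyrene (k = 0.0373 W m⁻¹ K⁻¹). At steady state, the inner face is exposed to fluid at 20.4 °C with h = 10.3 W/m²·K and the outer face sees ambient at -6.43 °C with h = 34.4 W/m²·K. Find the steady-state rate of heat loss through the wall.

Treat each layer as a resistance in series:
  R_conv,in = 1/(hA) = 1/(10.3·1.05) = 0.09246 K/W
  R_plate glass = L/(kA) = 4.49×10^-4/(0.902·1.05) = 4.741×10^-4 K/W
  R_expanded polystyrene = L/(kA) = 0.0139/(0.0373·1.05) = 0.3549 K/W
  R_conv,out = 1/(hA) = 1/(34.4·1.05) = 0.02769 K/W
ΣR = 0.09246 + 4.741×10^-4 + 0.3549 + 0.02769 = 0.4755 K/W
Q = ΔT/ΣR = (20.4 °C − -6.43 °C)/0.4755 = 56.4 W

Q = 56.4 W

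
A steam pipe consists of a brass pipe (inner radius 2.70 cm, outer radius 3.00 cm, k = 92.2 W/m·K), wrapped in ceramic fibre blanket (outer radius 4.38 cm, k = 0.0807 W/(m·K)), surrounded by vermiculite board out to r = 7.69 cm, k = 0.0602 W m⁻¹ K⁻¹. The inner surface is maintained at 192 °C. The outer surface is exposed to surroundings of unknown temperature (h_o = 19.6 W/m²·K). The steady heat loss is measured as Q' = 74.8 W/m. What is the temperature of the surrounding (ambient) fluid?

T_out = 17.0 °C

Series resistances:
  R'_brass = ln(0.0300/0.0270)/(2πk) = 0.1054/(2π·92.2) = 1.819×10^-4 m·K/W
  R'_ceramic fibre blanket = ln(0.0438/0.0300)/(2πk) = 0.3784/(2π·0.0807) = 0.7463 m·K/W
  R'_vermiculite board = ln(0.0769/0.0438)/(2πk) = 0.5629/(2π·0.0602) = 1.488 m·K/W
  R'_conv,out = 1/(2πr h) = 1/(2π·0.0769·19.6) = 0.1056 m·K/W
ΣR = 2.340 m·K/W
ΔT = Q'·ΣR = 74.8 × 2.340 = 175.0 K
Heat flows outward, so T_out = T_in − ΔT = 192 − 175.0 = 17.0 °C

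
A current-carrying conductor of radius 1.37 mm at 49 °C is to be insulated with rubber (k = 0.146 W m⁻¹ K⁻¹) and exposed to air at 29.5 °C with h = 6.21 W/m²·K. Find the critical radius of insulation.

r_cr = 2.35 cm

For a cylinder, r_cr = k_ins/h = 0.146/6.21 = 0.0235 m = 2.35 cm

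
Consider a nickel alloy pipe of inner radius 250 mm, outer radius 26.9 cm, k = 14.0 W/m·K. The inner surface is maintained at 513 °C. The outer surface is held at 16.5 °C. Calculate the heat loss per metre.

Q' = 5.96×10^5 W/m

Q' = 2πk·ΔT/ln(r₂/r₁) = 2π × 14.0 × 496.5 / ln(0.269/0.250) = 5.96×10^5 W/m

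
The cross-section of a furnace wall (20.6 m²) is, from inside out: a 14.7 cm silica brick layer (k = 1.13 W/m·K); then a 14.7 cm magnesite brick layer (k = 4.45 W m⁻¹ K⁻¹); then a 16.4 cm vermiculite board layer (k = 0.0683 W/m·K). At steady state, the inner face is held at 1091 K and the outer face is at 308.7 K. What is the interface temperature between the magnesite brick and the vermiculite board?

Resistance network (inner→outer):
  R_silica brick = L/(kA) = 0.147/(1.13·20.6) = 0.006315 K/W
  R_magnesite brick = L/(kA) = 0.147/(4.45·20.6) = 0.001604 K/W
  R_vermiculite board = L/(kA) = 0.164/(0.0683·20.6) = 0.1166 K/W
ΣR = 0.006315 + 0.001604 + 0.1166 = 0.1245 K/W
Q = ΔT/ΣR = (1091 K − 308.7 K)/0.1245 = 6284 W
From the inner boundary to the magnesite brick/vermiculite board interface, ΣR_partial = 0.007919 K/W.
T_interface = T_in − Q·ΣR_partial = 1091 K − (6284)(0.007919) = 1041 K

T = 1041 K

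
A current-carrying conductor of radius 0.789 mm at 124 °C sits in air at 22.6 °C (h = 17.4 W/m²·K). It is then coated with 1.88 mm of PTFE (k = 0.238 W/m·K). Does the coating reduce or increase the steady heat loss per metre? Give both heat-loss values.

increases: 8.75 → 23.9 W/m

Critical radius for a cylinder: r_cr = k/h = 0.0137 m = 1.37 cm.
Outer radius after coating: r₂ = 7.89×10^-4 + 0.00188 = 0.002669 m.
Since r₁ < r_cr and r₂ ≤ r_cr, the coating moves toward the maximum at r_cr — heat loss rises.
Bare: R = 1/(2πr₁h) = 11.59 m·K/W; Q = 101.4/11.59 = 8.75 W/m.
Coated: R = R_cond + R_conv = 4.242 m·K/W; Q = 101.4/4.242 = 23.9 W/m.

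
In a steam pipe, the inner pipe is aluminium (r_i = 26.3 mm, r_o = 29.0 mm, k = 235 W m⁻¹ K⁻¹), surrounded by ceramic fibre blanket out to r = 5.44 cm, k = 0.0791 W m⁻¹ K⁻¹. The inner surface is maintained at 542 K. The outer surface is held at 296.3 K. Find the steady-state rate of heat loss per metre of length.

Treat each layer as a resistance in series:
  R'_aluminium = ln(0.0290/0.0263)/(2πk) = 0.09773/(2π·235) = 6.619×10^-5 m·K/W
  R'_ceramic fibre blanket = ln(0.0544/0.0290)/(2πk) = 0.6291/(2π·0.0791) = 1.266 m·K/W
ΣR = 6.619×10^-5 + 1.266 = 1.266 m·K/W
Q' = ΔT/ΣR = (542 K − 296.3 K)/1.266 = 194 W/m

Q' = 194 W/m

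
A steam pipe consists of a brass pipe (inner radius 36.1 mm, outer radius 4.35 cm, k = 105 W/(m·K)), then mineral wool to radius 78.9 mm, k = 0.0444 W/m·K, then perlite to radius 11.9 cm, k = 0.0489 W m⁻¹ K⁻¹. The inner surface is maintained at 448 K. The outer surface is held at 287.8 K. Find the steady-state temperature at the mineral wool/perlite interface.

T = 349.5 K

Treat each layer as a resistance in series:
  R'_brass = ln(0.0435/0.0361)/(2πk) = 0.1865/(2π·105) = 2.826×10^-4 m·K/W
  R'_mineral wool = ln(0.0789/0.0435)/(2πk) = 0.5954/(2π·0.0444) = 2.134 m·K/W
  R'_perlite = ln(0.119/0.0789)/(2πk) = 0.4109/(2π·0.0489) = 1.337 m·K/W
ΣR = 2.826×10^-4 + 2.134 + 1.337 = 3.471 m·K/W
Q' = ΔT/ΣR = (448 K − 287.8 K)/3.471 = 46.15 W/m
From the inner boundary to the mineral wool/perlite interface, ΣR_partial = 2.134 m·K/W.
T_interface = T_in − Q'·ΣR_partial = 448 K − (46.15)(2.134) = 349.5 K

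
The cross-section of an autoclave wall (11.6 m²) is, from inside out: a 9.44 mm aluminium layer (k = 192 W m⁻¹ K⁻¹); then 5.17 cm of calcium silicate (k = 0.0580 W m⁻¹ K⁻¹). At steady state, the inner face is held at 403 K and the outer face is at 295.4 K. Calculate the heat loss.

Treat each layer as a resistance in series:
  R_aluminium = L/(kA) = 0.00944/(192·11.6) = 4.239×10^-6 K/W
  R_calcium silicate = L/(kA) = 0.0517/(0.0580·11.6) = 0.07684 K/W
ΣR = 4.239×10^-6 + 0.07684 = 0.07684 K/W
Q = ΔT/ΣR = (403 K − 295.4 K)/0.07684 = 1400 W

Q = 1400 W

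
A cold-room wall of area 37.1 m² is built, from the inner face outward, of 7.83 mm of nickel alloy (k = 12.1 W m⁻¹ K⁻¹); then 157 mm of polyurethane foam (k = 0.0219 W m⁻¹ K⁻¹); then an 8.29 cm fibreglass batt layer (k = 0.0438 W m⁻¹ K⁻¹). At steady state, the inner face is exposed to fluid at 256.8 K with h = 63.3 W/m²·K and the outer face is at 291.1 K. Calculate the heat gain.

Series thermal resistances, inner to outer:
  R_conv,in = 1/(hA) = 1/(63.3·37.1) = 4.258×10^-4 K/W
  R_nickel alloy = L/(kA) = 0.00783/(12.1·37.1) = 1.744×10^-5 K/W
  R_polyurethane foam = L/(kA) = 0.157/(0.0219·37.1) = 0.1932 K/W
  R_fibreglass batt = L/(kA) = 0.0829/(0.0438·37.1) = 0.05102 K/W
ΣR = 4.258×10^-4 + 1.744×10^-5 + 0.1932 + 0.05102 = 0.2447 K/W
Q = ΔT/ΣR = (256.8 K − 291.1 K)/0.2447 = -140 W
(Negative Q ⇒ heat flows inward; heat gain = 140 W.)

Q = 140 W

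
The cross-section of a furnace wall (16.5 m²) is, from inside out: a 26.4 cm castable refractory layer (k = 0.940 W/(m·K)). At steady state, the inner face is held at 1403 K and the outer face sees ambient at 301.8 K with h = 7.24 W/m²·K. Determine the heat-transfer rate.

Treat each layer as a resistance in series:
  R_castable refractory = L/(kA) = 0.264/(0.940·16.5) = 0.01702 K/W
  R_conv,out = 1/(hA) = 1/(7.24·16.5) = 0.008371 K/W
ΣR = 0.01702 + 0.008371 = 0.02539 K/W
Q = ΔT/ΣR = (1403 K − 301.8 K)/0.02539 = 43400 W

Q = 43400 W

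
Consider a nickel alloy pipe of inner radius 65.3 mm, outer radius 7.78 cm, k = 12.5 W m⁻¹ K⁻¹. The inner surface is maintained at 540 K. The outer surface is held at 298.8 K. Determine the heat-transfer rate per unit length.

Q' = 2πk·ΔT/ln(r₂/r₁) = 2π × 12.5 × 241.2 / ln(0.0778/0.0653) = 1.08×10^5 W/m

Q' = 108 kW/m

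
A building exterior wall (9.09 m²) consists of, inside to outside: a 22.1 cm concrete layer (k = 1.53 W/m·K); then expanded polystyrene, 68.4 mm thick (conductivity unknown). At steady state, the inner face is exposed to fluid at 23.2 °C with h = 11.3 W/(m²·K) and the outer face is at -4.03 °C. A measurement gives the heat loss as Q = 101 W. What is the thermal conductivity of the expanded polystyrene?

k = 0.0308 W/m·K

ΣR = ΔT/Q = |23.2 − -4.03|/101 = 0.2696 K/W
Known resistances:
  R_conv,in = 1/(hA) = 1/(11.3·9.09) = 0.009735 K/W
  R_concrete = L/(kA) = 0.221/(1.53·9.09) = 0.01589 K/W
R_expanded polystyrene = ΣR − ΣR_known = 0.2696 − 0.02563 = 0.2440 K/W
L/(kA) = 0.2440 ⇒ k = 0.0684/(0.2440·9.09) = 0.0308 W/m·K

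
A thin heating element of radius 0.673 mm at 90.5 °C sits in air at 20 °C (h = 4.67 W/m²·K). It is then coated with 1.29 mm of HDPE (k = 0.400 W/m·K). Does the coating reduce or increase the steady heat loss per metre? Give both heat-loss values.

Critical radius for a cylinder: r_cr = k/h = 0.0857 m = 8.57 cm.
Outer radius after coating: r₂ = 6.73×10^-4 + 0.00129 = 0.001963 m.
Since r₁ < r_cr and r₂ ≤ r_cr, the coating moves toward the maximum at r_cr — heat loss rises.
Bare: R = 1/(2πr₁h) = 50.64 m·K/W; Q = 70.5/50.64 = 1.39 W/m.
Coated: R = R_cond + R_conv = 17.79 m·K/W; Q = 70.5/17.79 = 3.96 W/m.

increases: 1.39 → 3.96 W/m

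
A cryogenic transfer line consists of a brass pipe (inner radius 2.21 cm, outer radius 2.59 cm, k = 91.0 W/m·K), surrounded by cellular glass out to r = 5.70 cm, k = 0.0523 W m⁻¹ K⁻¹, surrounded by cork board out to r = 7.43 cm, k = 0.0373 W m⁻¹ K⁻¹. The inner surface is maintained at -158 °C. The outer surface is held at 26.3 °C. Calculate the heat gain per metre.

Treat each layer as a resistance in series:
  R'_brass = ln(0.0259/0.0221)/(2πk) = 0.1587/(2π·91.0) = 2.775×10^-4 m·K/W
  R'_cellular glass = ln(0.0570/0.0259)/(2πk) = 0.7888/(2π·0.0523) = 2.400 m·K/W
  R'_cork board = ln(0.0743/0.0570)/(2πk) = 0.2651/(2π·0.0373) = 1.131 m·K/W
ΣR = 2.775×10^-4 + 2.400 + 1.131 = 3.531 m·K/W
Q' = ΔT/ΣR = (-158 °C − 26.3 °C)/3.531 = -52.2 W/m
(Negative Q' ⇒ heat flows inward; heat gain = 52.2 W/m.)

Q' = 52.2 W/m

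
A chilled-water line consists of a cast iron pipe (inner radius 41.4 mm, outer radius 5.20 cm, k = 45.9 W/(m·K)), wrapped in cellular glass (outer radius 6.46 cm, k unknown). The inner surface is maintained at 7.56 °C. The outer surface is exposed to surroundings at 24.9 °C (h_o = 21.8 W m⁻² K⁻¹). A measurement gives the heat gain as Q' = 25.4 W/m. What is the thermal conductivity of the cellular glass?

k = 0.0607 W/m·K

ΣR = ΔT/Q' = |7.56 − 24.9|/25.4 = 0.6827 m·K/W
Known resistances:
  R'_cast iron = ln(0.0520/0.0414)/(2πk) = 0.2280/(2π·45.9) = 7.904×10^-4 m·K/W
  R'_conv,out = 1/(2πr h) = 1/(2π·0.0646·21.8) = 0.1130 m·K/W
R_cellular glass = ΣR − ΣR_known = 0.6827 − 0.1138 = 0.5689 m·K/W
ln(r₂/r₁)/(2πk) = 0.5689 ⇒ k = 0.2170/(2π·0.5689) = 0.0607 W/m·K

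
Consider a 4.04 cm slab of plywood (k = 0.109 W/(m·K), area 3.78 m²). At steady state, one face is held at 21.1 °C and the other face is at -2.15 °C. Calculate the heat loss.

Q = 237 W

Q = kA·ΔT/L = 0.109 × 3.78 × |21.1 °C − -2.15 °C| / 0.0404 = 237 W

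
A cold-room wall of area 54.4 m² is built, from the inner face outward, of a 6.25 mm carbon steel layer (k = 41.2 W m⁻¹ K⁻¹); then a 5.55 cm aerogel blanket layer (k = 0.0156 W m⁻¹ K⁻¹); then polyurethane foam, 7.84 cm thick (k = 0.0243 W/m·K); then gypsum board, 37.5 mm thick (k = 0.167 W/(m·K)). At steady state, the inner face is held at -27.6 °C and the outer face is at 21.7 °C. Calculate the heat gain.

Treat each layer as a resistance in series:
  R_carbon steel = L/(kA) = 0.00625/(41.2·54.4) = 2.789×10^-6 K/W
  R_aerogel blanket = L/(kA) = 0.0555/(0.0156·54.4) = 0.06540 K/W
  R_polyurethane foam = L/(kA) = 0.0784/(0.0243·54.4) = 0.05931 K/W
  R_gypsum board = L/(kA) = 0.0375/(0.167·54.4) = 0.004128 K/W
ΣR = 2.789×10^-6 + 0.06540 + 0.05931 + 0.004128 = 0.1288 K/W
Q = ΔT/ΣR = (-27.6 °C − 21.7 °C)/0.1288 = -383 W
(Negative Q ⇒ heat flows inward; heat gain = 383 W.)

Q = 383 W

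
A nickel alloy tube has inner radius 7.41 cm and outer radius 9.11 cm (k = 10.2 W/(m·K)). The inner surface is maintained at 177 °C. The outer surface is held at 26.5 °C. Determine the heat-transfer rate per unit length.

Q' = 46700 W/m

Q' = 2πk·ΔT/ln(r₂/r₁) = 2π × 10.2 × 150.5 / ln(0.0911/0.0741) = 46700 W/m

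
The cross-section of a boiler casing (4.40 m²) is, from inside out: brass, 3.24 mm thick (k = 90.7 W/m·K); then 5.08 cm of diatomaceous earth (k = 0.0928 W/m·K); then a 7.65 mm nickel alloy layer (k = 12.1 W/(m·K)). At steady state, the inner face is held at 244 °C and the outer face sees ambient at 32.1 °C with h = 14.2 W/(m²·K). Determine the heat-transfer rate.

Q = 1510 W

Resistance network (inner→outer):
  R_brass = L/(kA) = 0.00324/(90.7·4.40) = 8.119×10^-6 K/W
  R_diatomaceous earth = L/(kA) = 0.0508/(0.0928·4.40) = 0.1244 K/W
  R_nickel alloy = L/(kA) = 0.00765/(12.1·4.40) = 1.437×10^-4 K/W
  R_conv,out = 1/(hA) = 1/(14.2·4.40) = 0.01601 K/W
ΣR = 8.119×10^-6 + 0.1244 + 1.437×10^-4 + 0.01601 = 0.1406 K/W
Q = ΔT/ΣR = (244 °C − 32.1 °C)/0.1406 = 1510 W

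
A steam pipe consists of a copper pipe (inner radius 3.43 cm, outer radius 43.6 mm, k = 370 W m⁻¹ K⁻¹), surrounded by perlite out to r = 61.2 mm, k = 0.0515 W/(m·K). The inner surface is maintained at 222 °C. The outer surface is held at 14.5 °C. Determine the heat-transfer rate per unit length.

Q' = 198 W/m

Series thermal resistances, inner to outer:
  R'_copper = ln(0.0436/0.0343)/(2πk) = 0.2399/(2π·370) = 1.032×10^-4 m·K/W
  R'_perlite = ln(0.0612/0.0436)/(2πk) = 0.3391/(2π·0.0515) = 1.048 m·K/W
ΣR = 1.032×10^-4 + 1.048 = 1.048 m·K/W
Q' = ΔT/ΣR = (222 °C − 14.5 °C)/1.048 = 198 W/m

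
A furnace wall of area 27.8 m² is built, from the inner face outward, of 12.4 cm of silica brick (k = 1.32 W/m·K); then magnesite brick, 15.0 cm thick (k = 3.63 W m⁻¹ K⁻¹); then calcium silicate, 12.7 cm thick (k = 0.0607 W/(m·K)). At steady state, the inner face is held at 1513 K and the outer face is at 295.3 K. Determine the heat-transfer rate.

Q = 15.2 kW

Resistance network (inner→outer):
  R_silica brick = L/(kA) = 0.124/(1.32·27.8) = 0.003379 K/W
  R_magnesite brick = L/(kA) = 0.150/(3.63·27.8) = 0.001486 K/W
  R_calcium silicate = L/(kA) = 0.127/(0.0607·27.8) = 0.07526 K/W
ΣR = 0.003379 + 0.001486 + 0.07526 = 0.08012 K/W
Q = ΔT/ΣR = (1513 K − 295.3 K)/0.08012 = 15200 W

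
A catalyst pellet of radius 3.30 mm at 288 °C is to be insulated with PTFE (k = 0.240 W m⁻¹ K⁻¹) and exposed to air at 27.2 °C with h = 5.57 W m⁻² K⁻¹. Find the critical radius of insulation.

For a sphere, r_cr = 2k_ins/h = 2·0.240/5.57 = 0.0862 m = 8.62 cm

r_cr = 8.62 cm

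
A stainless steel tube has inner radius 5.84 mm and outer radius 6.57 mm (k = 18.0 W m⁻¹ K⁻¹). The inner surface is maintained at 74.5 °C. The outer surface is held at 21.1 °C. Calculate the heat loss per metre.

Q' = 2πk·ΔT/ln(r₂/r₁) = 2π × 18.0 × 53.4 / ln(0.00657/0.00584) = 51300 W/m

Q' = 51300 W/m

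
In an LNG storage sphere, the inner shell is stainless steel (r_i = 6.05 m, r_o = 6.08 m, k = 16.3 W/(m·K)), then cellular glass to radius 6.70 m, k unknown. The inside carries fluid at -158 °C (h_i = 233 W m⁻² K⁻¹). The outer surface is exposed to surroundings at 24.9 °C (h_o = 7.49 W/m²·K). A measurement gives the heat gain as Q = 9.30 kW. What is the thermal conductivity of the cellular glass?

ΣR = ΔT/Q = |-158 − 24.9|/9300 = 0.01967 K/W
Known resistances:
  R_conv,in = 1/(4πr²h) = 1/(4π·6.05²·233) = 9.331×10^-6 K/W
  R_stainless steel = (1/6.05 − 1/6.08)/(4πk) = 8.156×10^-4/(4π·16.3) = 3.982×10^-6 K/W
  R_conv,out = 1/(4πr²h) = 1/(4π·6.70²·7.49) = 2.367×10^-4 K/W
R_cellular glass = ΣR − ΣR_known = 0.01967 − 2.500×10^-4 = 0.01942 K/W
(1/r₁−1/r₂)/(4πk) = 0.01942 ⇒ k = 0.01522/(4π·0.01942) = 0.0624 W/m·K

k = 0.0624 W/m·K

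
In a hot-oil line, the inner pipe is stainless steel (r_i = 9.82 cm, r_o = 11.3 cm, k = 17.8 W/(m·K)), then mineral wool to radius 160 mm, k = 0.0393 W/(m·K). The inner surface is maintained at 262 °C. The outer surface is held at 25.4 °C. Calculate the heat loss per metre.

Treat each layer as a resistance in series:
  R'_stainless steel = ln(0.113/0.0982)/(2πk) = 0.1404/(2π·17.8) = 0.001255 m·K/W
  R'_mineral wool = ln(0.160/0.113)/(2πk) = 0.3478/(2π·0.0393) = 1.408 m·K/W
ΣR = 0.001255 + 1.408 = 1.409 m·K/W
Q' = ΔT/ΣR = (262 °C − 25.4 °C)/1.409 = 168 W/m

Q' = 168 W/m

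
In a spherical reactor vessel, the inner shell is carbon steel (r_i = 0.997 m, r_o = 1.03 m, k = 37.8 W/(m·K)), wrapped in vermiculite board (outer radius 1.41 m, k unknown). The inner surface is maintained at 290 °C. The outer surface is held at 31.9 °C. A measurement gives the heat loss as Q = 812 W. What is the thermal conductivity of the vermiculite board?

k = 0.0655 W/m·K

ΣR = ΔT/Q = |290 − 31.9|/812 = 0.3179 K/W
Known resistances:
  R_carbon steel = (1/0.997 − 1/1.03)/(4πk) = 0.03214/(4π·37.8) = 6.765×10^-5 K/W
R_vermiculite board = ΣR − ΣR_known = 0.3179 − 6.765×10^-5 = 0.3178 K/W
(1/r₁−1/r₂)/(4πk) = 0.3178 ⇒ k = 0.2617/(4π·0.3178) = 0.0655 W/m·K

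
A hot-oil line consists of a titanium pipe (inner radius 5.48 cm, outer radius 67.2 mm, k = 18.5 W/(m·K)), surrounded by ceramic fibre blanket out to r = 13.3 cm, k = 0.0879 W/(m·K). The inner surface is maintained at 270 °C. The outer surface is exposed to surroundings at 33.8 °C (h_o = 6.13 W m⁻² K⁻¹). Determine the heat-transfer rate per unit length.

Resistance network (inner→outer):
  R'_titanium = ln(0.0672/0.0548)/(2πk) = 0.2040/(2π·18.5) = 0.001755 m·K/W
  R'_ceramic fibre blanket = ln(0.133/0.0672)/(2πk) = 0.6827/(2π·0.0879) = 1.236 m·K/W
  R'_conv,out = 1/(2πr h) = 1/(2π·0.133·6.13) = 0.1952 m·K/W
ΣR = 0.001755 + 1.236 + 0.1952 = 1.433 m·K/W
Q' = ΔT/ΣR = (270 °C − 33.8 °C)/1.433 = 165 W/m

Q' = 165 W/m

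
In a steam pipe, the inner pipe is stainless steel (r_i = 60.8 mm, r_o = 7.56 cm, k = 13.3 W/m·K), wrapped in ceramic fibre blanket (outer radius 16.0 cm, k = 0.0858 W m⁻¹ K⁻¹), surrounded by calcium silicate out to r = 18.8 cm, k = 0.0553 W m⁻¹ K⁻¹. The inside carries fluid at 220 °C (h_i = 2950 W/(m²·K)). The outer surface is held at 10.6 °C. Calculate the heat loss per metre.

Resistance network (inner→outer):
  R'_conv,in = 1/(2πr h) = 1/(2π·0.0608·2950) = 8.873×10^-4 m·K/W
  R'_stainless steel = ln(0.0756/0.0608)/(2πk) = 0.2179/(2π·13.3) = 0.002607 m·K/W
  R'_ceramic fibre blanket = ln(0.160/0.0756)/(2πk) = 0.7497/(2π·0.0858) = 1.391 m·K/W
  R'_calcium silicate = ln(0.188/0.160)/(2πk) = 0.1613/(2π·0.0553) = 0.4641 m·K/W
ΣR = 8.873×10^-4 + 0.002607 + 1.391 + 0.4641 = 1.859 m·K/W
Q' = ΔT/ΣR = (220 °C − 10.6 °C)/1.859 = 113 W/m

Q' = 113 W/m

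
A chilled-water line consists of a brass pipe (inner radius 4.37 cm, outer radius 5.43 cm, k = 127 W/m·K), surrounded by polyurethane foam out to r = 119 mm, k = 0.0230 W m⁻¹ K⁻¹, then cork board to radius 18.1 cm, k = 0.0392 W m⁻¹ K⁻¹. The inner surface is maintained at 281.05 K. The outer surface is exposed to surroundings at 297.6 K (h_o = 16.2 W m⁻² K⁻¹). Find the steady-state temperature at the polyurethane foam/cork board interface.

Series thermal resistances, inner to outer:
  R'_brass = ln(0.0543/0.0437)/(2πk) = 0.2172/(2π·127) = 2.722×10^-4 m·K/W
  R'_polyurethane foam = ln(0.119/0.0543)/(2πk) = 0.7846/(2π·0.0230) = 5.429 m·K/W
  R'_cork board = ln(0.181/0.119)/(2πk) = 0.4194/(2π·0.0392) = 1.703 m·K/W
  R'_conv,out = 1/(2πr h) = 1/(2π·0.181·16.2) = 0.05428 m·K/W
ΣR = 2.722×10^-4 + 5.429 + 1.703 + 0.05428 = 7.187 m·K/W
Q' = ΔT/ΣR = (281.05 K − 297.6 K)/7.187 = -2.303 W/m
From the inner boundary to the polyurethane foam/cork board interface, ΣR_partial = 5.429 m·K/W.
T_interface = T_in − Q'·ΣR_partial = 281.05 K − (-2.303)(5.429) = 293.6 K

T = 293.6 K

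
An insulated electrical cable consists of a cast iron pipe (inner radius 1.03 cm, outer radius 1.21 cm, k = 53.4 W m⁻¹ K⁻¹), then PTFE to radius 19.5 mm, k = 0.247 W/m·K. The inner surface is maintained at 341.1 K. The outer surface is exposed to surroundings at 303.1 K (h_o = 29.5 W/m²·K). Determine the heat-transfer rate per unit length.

Q' = 65.0 W/m

Series thermal resistances, inner to outer:
  R'_cast iron = ln(0.0121/0.0103)/(2πk) = 0.1611/(2π·53.4) = 4.800×10^-4 m·K/W
  R'_PTFE = ln(0.0195/0.0121)/(2πk) = 0.4772/(2π·0.247) = 0.3075 m·K/W
  R'_conv,out = 1/(2πr h) = 1/(2π·0.0195·29.5) = 0.2767 m·K/W
ΣR = 4.800×10^-4 + 0.3075 + 0.2767 = 0.5847 m·K/W
Q' = ΔT/ΣR = (341.1 K − 303.1 K)/0.5847 = 65.0 W/m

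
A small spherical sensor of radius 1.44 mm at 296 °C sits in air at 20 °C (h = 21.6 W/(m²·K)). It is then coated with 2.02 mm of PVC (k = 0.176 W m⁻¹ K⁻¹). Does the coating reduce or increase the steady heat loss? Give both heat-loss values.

increases: 0.155 → 0.562 W

Critical radius for a sphere: r_cr = 2k/h = 0.0163 m = 1.63 cm.
Outer radius after coating: r₂ = 0.00144 + 0.00202 = 0.00346 m.
Since r₁ < r_cr and r₂ ≤ r_cr, the coating moves toward the maximum at r_cr — heat loss rises.
Bare: R = 1/(4πr₁²h) = 1777 K/W; Q = 276/1777 = 0.155 W.
Coated: R = R_cond + R_conv = 491.1 K/W; Q = 276/491.1 = 0.562 W.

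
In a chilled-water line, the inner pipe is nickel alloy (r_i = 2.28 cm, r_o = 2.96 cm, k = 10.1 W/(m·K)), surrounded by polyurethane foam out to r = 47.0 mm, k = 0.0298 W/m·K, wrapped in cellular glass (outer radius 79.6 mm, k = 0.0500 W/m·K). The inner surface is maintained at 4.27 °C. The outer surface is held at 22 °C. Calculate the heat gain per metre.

Q' = 4.27 W/m

Series thermal resistances, inner to outer:
  R'_nickel alloy = ln(0.0296/0.0228)/(2πk) = 0.2610/(2π·10.1) = 0.004113 m·K/W
  R'_polyurethane foam = ln(0.0470/0.0296)/(2πk) = 0.4624/(2π·0.0298) = 2.469 m·K/W
  R'_cellular glass = ln(0.0796/0.0470)/(2πk) = 0.5269/(2π·0.0500) = 1.677 m·K/W
ΣR = 0.004113 + 2.469 + 1.677 = 4.150 m·K/W
Q' = ΔT/ΣR = (4.27 °C − 22 °C)/4.150 = -4.27 W/m
(Negative Q' ⇒ heat flows inward; heat gain = 4.27 W/m.)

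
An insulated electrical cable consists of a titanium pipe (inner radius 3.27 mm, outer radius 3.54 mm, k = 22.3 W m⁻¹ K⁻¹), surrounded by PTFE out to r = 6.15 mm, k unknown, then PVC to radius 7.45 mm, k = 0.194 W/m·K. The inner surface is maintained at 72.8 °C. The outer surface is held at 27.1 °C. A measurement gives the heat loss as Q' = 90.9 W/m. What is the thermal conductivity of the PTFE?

k = 0.255 W/m·K

ΣR = ΔT/Q' = |72.8 − 27.1|/90.9 = 0.5028 m·K/W
Known resistances:
  R'_titanium = ln(0.00354/0.00327)/(2πk) = 0.07934/(2π·22.3) = 5.662×10^-4 m·K/W
  R'_PVC = ln(0.00745/0.00615)/(2πk) = 0.1918/(2π·0.194) = 0.1573 m·K/W
R_PTFE = ΣR − ΣR_known = 0.5028 − 0.1579 = 0.3449 m·K/W
ln(r₂/r₁)/(2πk) = 0.3449 ⇒ k = 0.5523/(2π·0.3449) = 0.255 W/m·K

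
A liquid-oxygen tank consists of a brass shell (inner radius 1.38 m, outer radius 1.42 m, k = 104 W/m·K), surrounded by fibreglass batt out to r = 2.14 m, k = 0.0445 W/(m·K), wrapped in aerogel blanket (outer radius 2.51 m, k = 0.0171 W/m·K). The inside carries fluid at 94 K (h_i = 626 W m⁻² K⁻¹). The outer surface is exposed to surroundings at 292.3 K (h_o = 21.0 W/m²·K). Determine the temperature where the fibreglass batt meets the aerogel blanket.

T = 206.8 K

Treat each layer as a resistance in series:
  R_conv,in = 1/(4πr²h) = 1/(4π·1.38²·626) = 6.675×10^-5 K/W
  R_brass = (1/1.38 − 1/1.42)/(4πk) = 0.02041/(4π·104) = 1.562×10^-5 K/W
  R_fibreglass batt = (1/1.42 − 1/2.14)/(4πk) = 0.2369/(4π·0.0445) = 0.4237 K/W
  R_aerogel blanket = (1/2.14 − 1/2.51)/(4πk) = 0.06888/(4π·0.0171) = 0.3206 K/W
  R_conv,out = 1/(4πr²h) = 1/(4π·2.51²·21.0) = 6.015×10^-4 K/W
ΣR = 6.675×10^-5 + 1.562×10^-5 + 0.4237 + 0.3206 + 6.015×10^-4 = 0.7450 K/W
Q = ΔT/ΣR = (94 K − 292.3 K)/0.7450 = -266.2 W
From the inner boundary to the fibreglass batt/aerogel blanket interface, ΣR_partial = 0.4238 K/W.
T_interface = T_in − Q·ΣR_partial = 94 K − (-266.2)(0.4238) = 206.8 K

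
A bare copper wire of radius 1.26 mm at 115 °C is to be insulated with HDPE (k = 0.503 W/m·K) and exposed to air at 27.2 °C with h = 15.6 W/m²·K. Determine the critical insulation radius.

r_cr = 3.22 cm

For a cylinder, r_cr = k_ins/h = 0.503/15.6 = 0.0322 m = 3.22 cm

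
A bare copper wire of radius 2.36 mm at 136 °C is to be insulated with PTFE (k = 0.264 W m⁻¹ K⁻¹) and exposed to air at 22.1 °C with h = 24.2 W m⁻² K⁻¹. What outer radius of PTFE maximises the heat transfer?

For a cylinder, r_cr = k_ins/h = 0.264/24.2 = 0.0109 m = 1.09 cm

r_cr = 1.09 cm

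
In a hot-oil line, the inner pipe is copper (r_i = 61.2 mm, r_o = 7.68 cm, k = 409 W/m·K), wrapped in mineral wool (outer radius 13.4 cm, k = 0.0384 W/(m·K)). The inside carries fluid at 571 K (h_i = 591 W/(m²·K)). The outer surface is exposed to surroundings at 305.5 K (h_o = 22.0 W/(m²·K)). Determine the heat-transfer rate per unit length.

Q' = 112 W/m

Resistance network (inner→outer):
  R'_conv,in = 1/(2πr h) = 1/(2π·0.0612·591) = 0.004400 m·K/W
  R'_copper = ln(0.0768/0.0612)/(2πk) = 0.2271/(2π·409) = 8.836×10^-5 m·K/W
  R'_mineral wool = ln(0.134/0.0768)/(2πk) = 0.5566/(2π·0.0384) = 2.307 m·K/W
  R'_conv,out = 1/(2πr h) = 1/(2π·0.134·22.0) = 0.05399 m·K/W
ΣR = 0.004400 + 8.836×10^-5 + 2.307 + 0.05399 = 2.365 m·K/W
Q' = ΔT/ΣR = (571 K − 305.5 K)/2.365 = 112 W/m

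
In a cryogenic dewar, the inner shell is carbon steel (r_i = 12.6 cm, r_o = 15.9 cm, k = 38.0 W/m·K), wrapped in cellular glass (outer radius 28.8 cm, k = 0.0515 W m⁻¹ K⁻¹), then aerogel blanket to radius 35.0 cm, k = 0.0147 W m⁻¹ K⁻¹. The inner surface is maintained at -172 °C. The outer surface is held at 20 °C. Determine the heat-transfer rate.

Treat each layer as a resistance in series:
  R_carbon steel = (1/0.126 − 1/0.159)/(4πk) = 1.647/(4π·38.0) = 0.003449 K/W
  R_cellular glass = (1/0.159 − 1/0.288)/(4πk) = 2.817/(4π·0.0515) = 4.353 K/W
  R_aerogel blanket = (1/0.288 − 1/0.350)/(4πk) = 0.6151/(4π·0.0147) = 3.330 K/W
ΣR = 0.003449 + 4.353 + 3.330 = 7.686 K/W
Q = ΔT/ΣR = (-172 °C − 20 °C)/7.686 = -25.0 W
(Negative Q ⇒ heat flows inward; heat gain = 25.0 W.)

Q = 25.0 W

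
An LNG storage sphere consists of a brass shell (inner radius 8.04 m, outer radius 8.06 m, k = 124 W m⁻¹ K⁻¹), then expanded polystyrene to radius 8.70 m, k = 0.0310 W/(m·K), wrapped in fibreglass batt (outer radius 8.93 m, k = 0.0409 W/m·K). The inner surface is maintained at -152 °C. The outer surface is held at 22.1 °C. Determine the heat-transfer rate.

Q = 5960 W

Resistance network (inner→outer):
  R_brass = (1/8.04 − 1/8.06)/(4πk) = 3.086×10^-4/(4π·124) = 1.981×10^-7 K/W
  R_expanded polystyrene = (1/8.06 − 1/8.70)/(4πk) = 0.009127/(4π·0.0310) = 0.02343 K/W
  R_fibreglass batt = (1/8.70 − 1/8.93)/(4πk) = 0.002960/(4π·0.0409) = 0.005760 K/W
ΣR = 1.981×10^-7 + 0.02343 + 0.005760 = 0.02919 K/W
Q = ΔT/ΣR = (-152 °C − 22.1 °C)/0.02919 = -5960 W
(Negative Q ⇒ heat flows inward; heat gain = 5960 W.)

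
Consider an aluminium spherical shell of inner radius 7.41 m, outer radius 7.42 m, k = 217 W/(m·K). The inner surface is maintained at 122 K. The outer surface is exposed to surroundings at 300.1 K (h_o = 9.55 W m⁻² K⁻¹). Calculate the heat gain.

Treat each layer as a resistance in series:
  R_aluminium = (1/7.41 − 1/7.42)/(4πk) = 1.819×10^-4/(4π·217) = 6.670×10^-8 K/W
  R_conv,out = 1/(4πr²h) = 1/(4π·7.42²·9.55) = 1.513×10^-4 K/W
ΣR = 6.670×10^-8 + 1.513×10^-4 = 1.514×10^-4 K/W
Q = ΔT/ΣR = (122 K − 300.1 K)/1.514×10^-4 = -1.18×10^6 W
(Negative Q ⇒ heat flows inward; heat gain = 1.18×10^6 W.)

Q = 1.18×10^6 W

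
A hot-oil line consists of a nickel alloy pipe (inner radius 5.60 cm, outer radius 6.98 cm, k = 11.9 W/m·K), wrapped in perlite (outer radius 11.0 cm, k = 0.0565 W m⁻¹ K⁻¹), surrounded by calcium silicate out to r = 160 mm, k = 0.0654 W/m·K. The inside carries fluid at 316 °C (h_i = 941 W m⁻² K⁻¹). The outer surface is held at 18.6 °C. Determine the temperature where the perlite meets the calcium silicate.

Resistance network (inner→outer):
  R'_conv,in = 1/(2πr h) = 1/(2π·0.0560·941) = 0.003020 m·K/W
  R'_nickel alloy = ln(0.0698/0.0560)/(2πk) = 0.2203/(2π·11.9) = 0.002946 m·K/W
  R'_perlite = ln(0.110/0.0698)/(2πk) = 0.4548/(2π·0.0565) = 1.281 m·K/W
  R'_calcium silicate = ln(0.160/0.110)/(2πk) = 0.3747/(2π·0.0654) = 0.9118 m·K/W
ΣR = 0.003020 + 0.002946 + 1.281 + 0.9118 = 2.199 m·K/W
Q' = ΔT/ΣR = (316 °C − 18.6 °C)/2.199 = 135.2 W/m
From the inner boundary to the perlite/calcium silicate interface, ΣR_partial = 1.287 m·K/W.
T_interface = T_in − Q'·ΣR_partial = 316 °C − (135.2)(1.287) = 142 °C

T = 142 °C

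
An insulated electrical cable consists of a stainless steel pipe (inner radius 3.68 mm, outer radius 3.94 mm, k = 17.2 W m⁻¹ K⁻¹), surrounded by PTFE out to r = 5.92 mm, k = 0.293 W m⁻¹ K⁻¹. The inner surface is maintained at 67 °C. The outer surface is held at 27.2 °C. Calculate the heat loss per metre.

Resistance network (inner→outer):
  R'_stainless steel = ln(0.00394/0.00368)/(2πk) = 0.06827/(2π·17.2) = 6.317×10^-4 m·K/W
  R'_PTFE = ln(0.00592/0.00394)/(2πk) = 0.4072/(2π·0.293) = 0.2212 m·K/W
ΣR = 6.317×10^-4 + 0.2212 = 0.2218 m·K/W
Q' = ΔT/ΣR = (67 °C − 27.2 °C)/0.2218 = 179 W/m

Q' = 179 W/m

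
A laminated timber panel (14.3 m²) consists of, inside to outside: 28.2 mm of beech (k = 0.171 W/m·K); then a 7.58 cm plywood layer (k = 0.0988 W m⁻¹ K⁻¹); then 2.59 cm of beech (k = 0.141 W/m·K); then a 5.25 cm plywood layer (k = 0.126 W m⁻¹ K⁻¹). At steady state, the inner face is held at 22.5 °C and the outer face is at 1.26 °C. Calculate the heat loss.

Series thermal resistances, inner to outer:
  R_beech = L/(kA) = 0.0282/(0.171·14.3) = 0.01153 K/W
  R_plywood = L/(kA) = 0.0758/(0.0988·14.3) = 0.05365 K/W
  R_beech = L/(kA) = 0.0259/(0.141·14.3) = 0.01285 K/W
  R_plywood = L/(kA) = 0.0525/(0.126·14.3) = 0.02914 K/W
ΣR = 0.01153 + 0.05365 + 0.01285 + 0.02914 = 0.1072 K/W
Q = ΔT/ΣR = (22.5 °C − 1.26 °C)/0.1072 = 198 W

Q = 198 W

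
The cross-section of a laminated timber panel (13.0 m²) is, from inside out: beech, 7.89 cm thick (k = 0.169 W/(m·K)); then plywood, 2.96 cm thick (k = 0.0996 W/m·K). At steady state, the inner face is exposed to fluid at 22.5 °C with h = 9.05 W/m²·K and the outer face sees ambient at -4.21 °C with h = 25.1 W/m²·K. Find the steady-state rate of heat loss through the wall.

Resistance network (inner→outer):
  R_conv,in = 1/(hA) = 1/(9.05·13.0) = 0.008500 K/W
  R_beech = L/(kA) = 0.0789/(0.169·13.0) = 0.03591 K/W
  R_plywood = L/(kA) = 0.0296/(0.0996·13.0) = 0.02286 K/W
  R_conv,out = 1/(hA) = 1/(25.1·13.0) = 0.003065 K/W
ΣR = 0.008500 + 0.03591 + 0.02286 + 0.003065 = 0.07033 K/W
Q = ΔT/ΣR = (22.5 °C − -4.21 °C)/0.07033 = 380 W

Q = 380 W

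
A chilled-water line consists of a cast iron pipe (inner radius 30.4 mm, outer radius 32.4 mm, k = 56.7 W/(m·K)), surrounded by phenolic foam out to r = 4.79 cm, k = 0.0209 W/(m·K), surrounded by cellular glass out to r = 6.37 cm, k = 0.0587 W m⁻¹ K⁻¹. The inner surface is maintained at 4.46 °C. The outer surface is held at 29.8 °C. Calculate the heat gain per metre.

Series thermal resistances, inner to outer:
  R'_cast iron = ln(0.0324/0.0304)/(2πk) = 0.06372/(2π·56.7) = 1.788×10^-4 m·K/W
  R'_phenolic foam = ln(0.0479/0.0324)/(2πk) = 0.3910/(2π·0.0209) = 2.977 m·K/W
  R'_cellular glass = ln(0.0637/0.0479)/(2πk) = 0.2851/(2π·0.0587) = 0.7729 m·K/W
ΣR = 1.788×10^-4 + 2.977 + 0.7729 = 3.750 m·K/W
Q' = ΔT/ΣR = (4.46 °C − 29.8 °C)/3.750 = -6.76 W/m
(Negative Q' ⇒ heat flows inward; heat gain = 6.76 W/m.)

Q' = 6.76 W/m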